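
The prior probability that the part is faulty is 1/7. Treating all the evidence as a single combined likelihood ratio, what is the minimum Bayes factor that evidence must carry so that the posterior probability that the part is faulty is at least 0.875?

42

Prior odds = (1/7)/(6/7) = 1/6.
Target odds = 0.875/0.125 = 7.
Required Bayes factor = 7 ÷ (1/6) = 42.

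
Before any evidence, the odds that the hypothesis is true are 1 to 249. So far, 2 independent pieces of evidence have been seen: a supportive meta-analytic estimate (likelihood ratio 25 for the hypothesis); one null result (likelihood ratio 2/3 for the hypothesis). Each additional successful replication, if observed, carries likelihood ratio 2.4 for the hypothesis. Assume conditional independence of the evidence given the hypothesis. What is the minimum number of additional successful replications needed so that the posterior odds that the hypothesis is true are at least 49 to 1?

8

Prior odds = 1/249.
Combined Bayes factor of the evidence already in hand = 25 × (2/3) = 50/3.
Odds after that evidence = (1/249) × 50/3 = 50/747.
Target odds = 49.
Need 2.4ⁿ ≥ 49 ÷ (50/747) = 732.06.
2.4⁷ = 35831808/78125 falls short of 732.06 but 2.4⁸ = 429981696/390625 reaches it, so n = 8.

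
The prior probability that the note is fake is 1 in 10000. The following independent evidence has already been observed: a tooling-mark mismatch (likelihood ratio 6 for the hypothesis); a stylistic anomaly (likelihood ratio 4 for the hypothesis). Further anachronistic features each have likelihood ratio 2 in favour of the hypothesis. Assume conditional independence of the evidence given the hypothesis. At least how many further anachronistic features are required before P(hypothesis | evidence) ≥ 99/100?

16

Prior odds = 0.0001/0.9999 = 1/9999.
Combined Bayes factor of the evidence already in hand = 6 × 4 = 24.
Odds after that evidence = (1/9999) × 24 = 8/3333.
Target odds = 0.99/0.01 = 99.
Need 2ⁿ ≥ 99 ÷ (8/3333) = 41245.875.
2¹⁵ = 32768 falls short of 41245.875 but 2¹⁶ = 65536 reaches it, so n = 16.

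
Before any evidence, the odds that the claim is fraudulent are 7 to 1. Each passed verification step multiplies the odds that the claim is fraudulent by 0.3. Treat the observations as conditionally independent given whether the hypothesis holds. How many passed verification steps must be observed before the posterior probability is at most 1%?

Prior odds = 7.
Likelihood ratio per passed verification step = 0.3.
Target posterior odds = 0.01/0.99 = 1/99.
Require 0.3ⁿ ≤ 1/99 ÷ 7 = 1/693.
0.3⁵ = 243/100000 is still above 1/693 but 0.3⁶ = 729/1000000 is at or below it, so n = 6.

6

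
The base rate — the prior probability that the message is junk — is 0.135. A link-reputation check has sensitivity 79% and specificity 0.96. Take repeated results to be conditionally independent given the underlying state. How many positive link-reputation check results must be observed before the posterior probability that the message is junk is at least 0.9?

2

Prior odds: 0.135 ÷ 0.865 = 27/173.
False-positive rate = 1 − 0.96 = 0.04; likelihood ratio of a positive = 0.79/0.04 = 19.75.
Target odds: 0.9 ÷ 0.1 = 9.
Require 19.75ⁿ ≥ 9 ÷ (27/173) = 173/3.
19.75¹ = 19.75 falls short of 173/3 but 19.75² = 390.0625 reaches it, so n = 2.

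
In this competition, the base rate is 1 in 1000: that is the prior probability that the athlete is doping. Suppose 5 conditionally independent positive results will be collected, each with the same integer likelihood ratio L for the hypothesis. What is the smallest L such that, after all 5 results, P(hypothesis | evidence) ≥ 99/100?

Prior odds = 0.001/0.999 = 1/999.
Target odds = 0.99/0.01 = 99.
Need L⁵ ≥ 99 ÷ (1/999) = 98901.
9⁵ = 59049 < 98901 ≤ 100000 = 10⁵, so L = 10.

10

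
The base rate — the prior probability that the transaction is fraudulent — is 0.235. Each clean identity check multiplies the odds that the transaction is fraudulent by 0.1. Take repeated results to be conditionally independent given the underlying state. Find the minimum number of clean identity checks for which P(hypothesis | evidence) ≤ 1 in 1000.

Prior odds = 0.235/0.765 = 47/153.
Likelihood ratio per clean identity check = 0.1.
Target odds: 0.001 ÷ 0.999 = 1/999.
Require 0.1ⁿ ≤ 1/999 ÷ (47/153) = 17/5217.
0.1² = 0.01 is still above 17/5217 but 0.1³ = 0.001 is at or below it, so n = 3.

3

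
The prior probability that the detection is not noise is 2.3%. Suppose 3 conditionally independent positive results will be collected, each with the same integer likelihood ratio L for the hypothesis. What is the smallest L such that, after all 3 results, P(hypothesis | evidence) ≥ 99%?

Prior odds = 0.023/0.977 = 23/977.
Target odds = 0.99/0.01 = 99.
Need L³ ≥ 99 ÷ (23/977) = 96723/23.
16³ = 4096 < 96723/23 ≤ 4913 = 17³, so L = 17.

17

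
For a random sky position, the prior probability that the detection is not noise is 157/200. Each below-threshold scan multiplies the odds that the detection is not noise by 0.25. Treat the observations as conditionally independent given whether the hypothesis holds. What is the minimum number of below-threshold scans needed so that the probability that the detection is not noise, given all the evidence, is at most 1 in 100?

5

Prior odds: 0.785 ÷ 0.215 = 157/43.
Likelihood ratio per below-threshold scan = 0.25.
Target posterior odds = 0.01/0.99 = 1/99.
Need (157/43) × 0.25ⁿ ≤ 1/99, i.e. 0.25ⁿ ≤ 43/15543.
0.25⁴ = 0.00390625 is still above 43/15543 but 0.25⁵ = 1/1024 is at or below it, so n = 5.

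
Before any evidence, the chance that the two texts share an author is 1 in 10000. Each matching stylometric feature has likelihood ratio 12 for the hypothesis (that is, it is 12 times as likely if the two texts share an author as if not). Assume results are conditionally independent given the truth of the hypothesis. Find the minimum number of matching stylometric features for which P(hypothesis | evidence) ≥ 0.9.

Prior odds: 0.0001 ÷ 0.9999 = 1/9999.
Likelihood ratio per matching stylometric feature = 12.
Target posterior odds = 0.9/0.1 = 9.
Require 12ⁿ ≥ 9 ÷ (1/9999) = 89991.
12⁴ = 20736 falls short of 89991 but 12⁵ = 248832 reaches it, so n = 5.

5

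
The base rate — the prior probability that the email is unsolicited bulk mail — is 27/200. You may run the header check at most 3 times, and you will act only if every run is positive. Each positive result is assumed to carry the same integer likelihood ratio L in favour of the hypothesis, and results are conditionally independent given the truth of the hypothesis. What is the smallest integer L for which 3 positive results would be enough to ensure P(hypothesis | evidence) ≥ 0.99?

9

Prior odds = 0.135/0.865 = 27/173.
Target odds = 0.99/0.01 = 99.
Need L³ ≥ 99 ÷ (27/173) = 1903/3.
8³ = 512 < 1903/3 ≤ 729 = 9³, so L = 9.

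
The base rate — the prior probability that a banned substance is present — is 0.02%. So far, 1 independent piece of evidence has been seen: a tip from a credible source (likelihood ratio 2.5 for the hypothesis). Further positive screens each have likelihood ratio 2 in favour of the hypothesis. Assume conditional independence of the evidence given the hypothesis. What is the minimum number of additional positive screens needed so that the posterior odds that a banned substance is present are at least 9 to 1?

15

Prior odds = 0.0002/0.9998 = 1/4999.
Bayes factor of the evidence already in hand = 2.5.
Odds after that evidence = (1/4999) × 2.5 = 5/9998.
Target odds = 9.
Need 2ⁿ ≥ 9 ÷ (5/9998) = 17996.4.
2¹⁴ = 16384 falls short of 17996.4 but 2¹⁵ = 32768 reaches it, so n = 15.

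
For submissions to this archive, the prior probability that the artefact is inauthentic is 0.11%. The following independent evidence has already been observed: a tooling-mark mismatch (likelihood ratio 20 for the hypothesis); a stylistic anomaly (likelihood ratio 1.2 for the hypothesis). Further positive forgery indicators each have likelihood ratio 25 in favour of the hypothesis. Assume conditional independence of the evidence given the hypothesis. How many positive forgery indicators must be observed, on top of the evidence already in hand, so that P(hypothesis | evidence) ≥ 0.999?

Prior odds = 0.0011/0.9989 = 11/9989.
Combined Bayes factor of the evidence already in hand = 20 × 1.2 = 24.
Odds after that evidence = (11/9989) × 24 = 264/9989.
Target odds = 0.999/0.001 = 999.
Need 25ⁿ ≥ 999 ÷ (264/9989) = 3326337/88.
25³ = 15625 falls short of 3326337/88 but 25⁴ = 390625 reaches it, so n = 4.

4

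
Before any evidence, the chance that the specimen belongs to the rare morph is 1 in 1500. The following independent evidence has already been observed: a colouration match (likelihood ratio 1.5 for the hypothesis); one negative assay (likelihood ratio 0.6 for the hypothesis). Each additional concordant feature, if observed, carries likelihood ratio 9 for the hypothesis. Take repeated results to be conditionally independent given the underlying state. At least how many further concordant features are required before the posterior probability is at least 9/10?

5

Prior odds = (1/1500)/(1499/1500) = 1/1499.
Combined Bayes factor of the evidence already in hand = 1.5 × 0.6 = 0.9.
Odds after that evidence = (1/1499) × 0.9 = 9/14990.
Target odds = 0.9/0.1 = 9.
Need 9ⁿ ≥ 9 ÷ (9/14990) = 14990.
9⁴ = 6561 falls short of 14990 but 9⁵ = 59049 reaches it, so n = 5.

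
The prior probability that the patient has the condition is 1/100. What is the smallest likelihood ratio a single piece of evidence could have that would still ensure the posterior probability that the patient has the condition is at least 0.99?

9801

Prior odds = 0.01/0.99 = 1/99.
Target odds = 0.99/0.01 = 99.
Required Bayes factor = 99 ÷ (1/99) = 9801.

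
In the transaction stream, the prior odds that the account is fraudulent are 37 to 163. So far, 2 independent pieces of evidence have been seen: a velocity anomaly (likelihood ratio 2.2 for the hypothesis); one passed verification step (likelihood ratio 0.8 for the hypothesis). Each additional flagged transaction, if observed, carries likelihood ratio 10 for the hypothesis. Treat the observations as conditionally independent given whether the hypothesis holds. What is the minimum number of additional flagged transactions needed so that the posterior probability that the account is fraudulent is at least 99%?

3

Prior odds = 37/163.
Combined Bayes factor of the evidence already in hand = 2.2 × 0.8 = 1.76.
Odds after that evidence = (37/163) × 1.76 = 1628/4075.
Target odds = 0.99/0.01 = 99.
Need 10ⁿ ≥ 99 ÷ (1628/4075) = 36675/148.
10² = 100 falls short of 36675/148 but 10³ = 1000 reaches it, so n = 3.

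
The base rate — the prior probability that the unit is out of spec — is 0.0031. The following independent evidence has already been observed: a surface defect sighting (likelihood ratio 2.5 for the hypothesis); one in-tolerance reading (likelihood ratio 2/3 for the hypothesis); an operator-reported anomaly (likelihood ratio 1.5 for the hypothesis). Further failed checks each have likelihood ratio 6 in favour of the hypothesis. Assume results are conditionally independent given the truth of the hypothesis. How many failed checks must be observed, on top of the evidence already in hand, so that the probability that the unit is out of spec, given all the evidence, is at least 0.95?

5

Prior odds = 0.0031/0.9969 = 31/9969.
Combined Bayes factor of the evidence already in hand = 2.5 × (2/3) × 1.5 = 2.5.
Odds after that evidence = (31/9969) × 2.5 = 155/19938.
Target odds = 0.95/0.05 = 19.
Need 6ⁿ ≥ 19 ÷ (155/19938) = 378822/155.
6⁴ = 1296 falls short of 378822/155 but 6⁵ = 7776 reaches it, so n = 5.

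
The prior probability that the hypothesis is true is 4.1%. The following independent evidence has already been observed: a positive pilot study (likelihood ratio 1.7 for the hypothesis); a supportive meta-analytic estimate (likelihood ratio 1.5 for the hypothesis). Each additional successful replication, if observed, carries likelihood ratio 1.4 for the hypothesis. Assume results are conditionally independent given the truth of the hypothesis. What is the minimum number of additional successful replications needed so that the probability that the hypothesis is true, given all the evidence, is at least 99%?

Prior odds = 0.041/0.959 = 41/959.
Combined Bayes factor of the evidence already in hand = 1.7 × 1.5 = 2.55.
Odds after that evidence = (41/959) × 2.55 = 2091/19180.
Target odds = 0.99/0.01 = 99.
Need 1.4ⁿ ≥ 99 ÷ (2091/19180) = 632940/697.
1.4²⁰ ≈836.683 falls short of 632940/697 but 1.4²¹ ≈1171.36 reaches it, so n = 21.

21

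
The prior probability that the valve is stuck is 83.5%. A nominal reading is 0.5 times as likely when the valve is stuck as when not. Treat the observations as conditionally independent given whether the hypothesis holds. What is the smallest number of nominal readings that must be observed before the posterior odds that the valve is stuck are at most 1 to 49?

Prior odds = 0.835/0.165 = 167/33.
Likelihood ratio per nominal reading = 0.5.
Target odds = 1/49.
Require 0.5ⁿ ≤ 1/49 ÷ (167/33) = 33/8183.
0.5⁷ = 0.0078125 is still above 33/8183 but 0.5⁸ = 0.00390625 is at or below it, so n = 8.

8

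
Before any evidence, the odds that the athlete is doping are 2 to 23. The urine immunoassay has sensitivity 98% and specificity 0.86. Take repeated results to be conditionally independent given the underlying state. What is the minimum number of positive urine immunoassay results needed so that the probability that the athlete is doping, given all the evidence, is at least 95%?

3

Prior odds = 2/23.
False-positive rate = 1 − 0.86 = 0.14; likelihood ratio of a positive = 0.98/0.14 = 7.
Target odds: 0.95 ÷ 0.05 = 19.
Need (2/23) × 7ⁿ ≥ 19, i.e. 7ⁿ ≥ 218.5.
7² = 49 falls short of 218.5 but 7³ = 343 reaches it, so n = 3.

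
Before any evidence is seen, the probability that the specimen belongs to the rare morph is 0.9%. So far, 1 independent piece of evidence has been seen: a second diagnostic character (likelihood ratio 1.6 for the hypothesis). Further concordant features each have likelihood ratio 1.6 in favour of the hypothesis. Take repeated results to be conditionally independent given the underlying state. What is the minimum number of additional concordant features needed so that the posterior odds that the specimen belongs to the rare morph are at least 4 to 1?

12

Prior odds = 0.009/0.991 = 9/991.
Bayes factor of the evidence already in hand = 1.6.
Odds after that evidence = (9/991) × 1.6 = 72/4955.
Target odds = 4.
Need 1.6ⁿ ≥ 4 ÷ (72/4955) = 4955/18.
1.6¹¹ ≈175.922 falls short of 4955/18 but 1.6¹² ≈281.475 reaches it, so n = 12.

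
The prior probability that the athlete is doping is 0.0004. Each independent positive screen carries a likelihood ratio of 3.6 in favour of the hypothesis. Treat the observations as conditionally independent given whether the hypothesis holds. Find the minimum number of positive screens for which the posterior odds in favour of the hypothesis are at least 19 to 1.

9

Prior odds: 0.0004 ÷ 0.9996 = 1/2499.
Likelihood ratio per positive screen = 3.6.
Target odds = 19.
Require 3.6ⁿ ≥ 19 ÷ (1/2499) = 47481.
3.6⁸ ≈28211.1 falls short of 47481 but 3.6⁹ ≈101560 reaches it, so n = 9.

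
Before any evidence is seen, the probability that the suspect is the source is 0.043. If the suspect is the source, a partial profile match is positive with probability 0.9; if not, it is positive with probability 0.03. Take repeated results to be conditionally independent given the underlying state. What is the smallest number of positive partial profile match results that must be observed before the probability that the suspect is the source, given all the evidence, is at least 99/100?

3

Prior odds = 0.043/0.957 = 43/957.
Likelihood ratio of a positive = 0.9/0.03 = 30.
Target odds: 0.99 ÷ 0.01 = 99.
Require 30ⁿ ≥ 99 ÷ (43/957) = 94743/43.
30² = 900 falls short of 94743/43 but 30³ = 27000 reaches it, so n = 3.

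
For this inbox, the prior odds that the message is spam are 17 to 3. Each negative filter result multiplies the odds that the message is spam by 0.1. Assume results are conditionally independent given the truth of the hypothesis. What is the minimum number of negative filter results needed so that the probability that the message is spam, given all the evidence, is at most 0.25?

Prior odds = 17/3.
Likelihood ratio per negative filter result = 0.1.
Target posterior odds = 0.25/0.75 = 1/3.
Require 0.1ⁿ ≤ 1/3 ÷ (17/3) = 1/17.
0.1¹ = 0.1 is still above 1/17 but 0.1² = 0.01 is at or below it, so n = 2.

2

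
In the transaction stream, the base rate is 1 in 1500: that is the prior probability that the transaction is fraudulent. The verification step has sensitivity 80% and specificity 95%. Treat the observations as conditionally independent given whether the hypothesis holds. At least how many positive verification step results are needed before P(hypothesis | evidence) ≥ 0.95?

4

Prior odds: (1/1500) ÷ (1499/1500) = 1/1499.
False-positive rate = 1 − 0.95 = 0.05; likelihood ratio of a positive = 0.8/0.05 = 16.
Target posterior odds = 0.95/0.05 = 19.
Need (1/1499) × 16ⁿ ≥ 19, i.e. 16ⁿ ≥ 28481.
16³ = 4096 falls short of 28481 but 16⁴ = 65536 reaches it, so n = 4.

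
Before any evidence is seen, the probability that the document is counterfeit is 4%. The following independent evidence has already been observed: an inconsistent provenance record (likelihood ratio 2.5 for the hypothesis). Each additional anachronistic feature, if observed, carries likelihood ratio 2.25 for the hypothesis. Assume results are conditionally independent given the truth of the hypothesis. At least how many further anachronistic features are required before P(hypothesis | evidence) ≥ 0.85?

5

Prior odds = 0.04/0.96 = 1/24.
Bayes factor of the evidence already in hand = 2.5.
Odds after that evidence = (1/24) × 2.5 = 5/48.
Target odds = 0.85/0.15 = 17/3.
Need 2.25ⁿ ≥ 17/3 ÷ (5/48) = 54.4.
2.25⁴ = 25.62890625 falls short of 54.4 but 2.25⁵ = 59049/1024 reaches it, so n = 5.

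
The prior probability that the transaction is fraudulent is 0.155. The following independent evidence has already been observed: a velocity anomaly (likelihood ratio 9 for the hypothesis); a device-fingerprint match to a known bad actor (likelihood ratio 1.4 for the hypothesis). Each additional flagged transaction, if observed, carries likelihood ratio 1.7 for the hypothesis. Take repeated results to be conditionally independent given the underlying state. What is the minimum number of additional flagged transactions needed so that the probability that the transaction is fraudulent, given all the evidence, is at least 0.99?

8

Prior odds = 0.155/0.845 = 31/169.
Combined Bayes factor of the evidence already in hand = 9 × 1.4 = 12.6.
Odds after that evidence = (31/169) × 12.6 = 1953/845.
Target odds = 0.99/0.01 = 99.
Need 1.7ⁿ ≥ 99 ÷ (1953/845) = 9295/217.
1.7⁷ = 410338673/10000000 falls short of 9295/217 but 1.7⁸ ≈69.7576 reaches it, so n = 8.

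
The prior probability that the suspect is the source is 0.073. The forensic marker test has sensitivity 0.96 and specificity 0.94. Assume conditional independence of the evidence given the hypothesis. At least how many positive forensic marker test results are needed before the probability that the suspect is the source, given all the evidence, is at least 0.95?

2

Prior odds: 0.073 ÷ 0.927 = 73/927.
False-positive rate = 1 − 0.94 = 0.06; likelihood ratio of a positive = 0.96/0.06 = 16.
Target posterior odds = 0.95/0.05 = 19.
Require 16ⁿ ≥ 19 ÷ (73/927) = 17613/73.
16¹ = 16 falls short of 17613/73 but 16² = 256 reaches it, so n = 2.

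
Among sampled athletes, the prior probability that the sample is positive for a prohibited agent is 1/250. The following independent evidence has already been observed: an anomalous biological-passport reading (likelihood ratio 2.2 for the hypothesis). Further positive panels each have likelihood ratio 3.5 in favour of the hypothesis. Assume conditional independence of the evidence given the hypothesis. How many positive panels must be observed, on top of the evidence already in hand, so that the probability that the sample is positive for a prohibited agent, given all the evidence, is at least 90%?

6

Prior odds = 0.004/0.996 = 1/249.
Bayes factor of the evidence already in hand = 2.2.
Odds after that evidence = (1/249) × 2.2 = 11/1245.
Target odds = 0.9/0.1 = 9.
Need 3.5ⁿ ≥ 9 ÷ (11/1245) = 11205/11.
3.5⁵ = 525.21875 falls short of 11205/11 but 3.5⁶ = 1838.265625 reaches it, so n = 6.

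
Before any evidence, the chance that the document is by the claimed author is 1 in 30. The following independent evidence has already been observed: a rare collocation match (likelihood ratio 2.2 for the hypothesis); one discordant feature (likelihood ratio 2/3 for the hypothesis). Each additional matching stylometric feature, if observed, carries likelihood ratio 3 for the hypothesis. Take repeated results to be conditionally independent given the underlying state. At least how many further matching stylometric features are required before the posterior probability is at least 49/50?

Prior odds = (1/30)/(29/30) = 1/29.
Combined Bayes factor of the evidence already in hand = 2.2 × (2/3) = 22/15.
Odds after that evidence = (1/29) × 22/15 = 22/435.
Target odds = 0.98/0.02 = 49.
Need 3ⁿ ≥ 49 ÷ (22/435) = 21315/22.
3⁶ = 729 falls short of 21315/22 but 3⁷ = 2187 reaches it, so n = 7.

7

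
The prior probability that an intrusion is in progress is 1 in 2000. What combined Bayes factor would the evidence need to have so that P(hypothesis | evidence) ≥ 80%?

7996

Prior odds = 0.0005/0.9995 = 1/1999.
Target odds = 0.8/0.2 = 4.
Required Bayes factor = 4 ÷ (1/1999) = 7996.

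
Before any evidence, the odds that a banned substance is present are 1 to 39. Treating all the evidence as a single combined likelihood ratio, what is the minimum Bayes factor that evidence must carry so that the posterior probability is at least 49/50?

Prior odds = 1/39.
Target odds = 0.98/0.02 = 49.
Required Bayes factor = 49 ÷ (1/39) = 1911.

1911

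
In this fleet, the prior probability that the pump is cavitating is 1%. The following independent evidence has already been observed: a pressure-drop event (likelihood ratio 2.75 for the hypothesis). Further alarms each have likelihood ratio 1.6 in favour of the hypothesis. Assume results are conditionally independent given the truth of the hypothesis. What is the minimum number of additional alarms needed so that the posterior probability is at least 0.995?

Prior odds = 0.01/0.99 = 1/99.
Bayes factor of the evidence already in hand = 2.75.
Odds after that evidence = (1/99) × 2.75 = 1/36.
Target odds = 0.995/0.005 = 199.
Need 1.6ⁿ ≥ 199 ÷ (1/36) = 7164.
1.6¹⁸ ≈4722.37 falls short of 7164 but 1.6¹⁹ ≈7555.79 reaches it, so n = 19.

19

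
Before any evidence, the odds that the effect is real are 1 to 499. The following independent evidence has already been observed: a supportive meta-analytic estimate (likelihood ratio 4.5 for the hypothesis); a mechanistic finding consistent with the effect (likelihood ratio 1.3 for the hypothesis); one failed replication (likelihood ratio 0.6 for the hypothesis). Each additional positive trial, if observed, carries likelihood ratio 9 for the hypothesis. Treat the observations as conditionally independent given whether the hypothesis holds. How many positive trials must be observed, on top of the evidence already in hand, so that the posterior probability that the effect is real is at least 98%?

Prior odds = 1/499.
Combined Bayes factor of the evidence already in hand = 4.5 × 1.3 × 0.6 = 3.51.
Odds after that evidence = (1/499) × 3.51 = 351/49900.
Target odds = 0.98/0.02 = 49.
Need 9ⁿ ≥ 49 ÷ (351/49900) = 2445100/351.
9⁴ = 6561 falls short of 2445100/351 but 9⁵ = 59049 reaches it, so n = 5.

5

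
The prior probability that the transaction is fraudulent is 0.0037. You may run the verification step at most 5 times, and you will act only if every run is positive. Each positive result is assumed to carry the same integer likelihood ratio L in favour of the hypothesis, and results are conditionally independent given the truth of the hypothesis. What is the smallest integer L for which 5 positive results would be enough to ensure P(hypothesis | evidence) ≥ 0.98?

Prior odds = 0.0037/0.9963 = 37/9963.
Target odds = 0.98/0.02 = 49.
Need L⁵ ≥ 49 ÷ (37/9963) = 488187/37.
6⁵ = 7776 < 488187/37 ≤ 16807 = 7⁵, so L = 7.

7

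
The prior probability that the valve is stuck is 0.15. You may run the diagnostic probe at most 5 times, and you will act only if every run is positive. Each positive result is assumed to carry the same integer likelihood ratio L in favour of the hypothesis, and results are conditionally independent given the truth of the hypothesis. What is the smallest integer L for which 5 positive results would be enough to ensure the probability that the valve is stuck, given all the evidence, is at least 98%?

4

Prior odds = 0.15/0.85 = 3/17.
Target odds = 0.98/0.02 = 49.
Need L⁵ ≥ 49 ÷ (3/17) = 833/3.
3⁵ = 243 < 833/3 ≤ 1024 = 4⁵, so L = 4.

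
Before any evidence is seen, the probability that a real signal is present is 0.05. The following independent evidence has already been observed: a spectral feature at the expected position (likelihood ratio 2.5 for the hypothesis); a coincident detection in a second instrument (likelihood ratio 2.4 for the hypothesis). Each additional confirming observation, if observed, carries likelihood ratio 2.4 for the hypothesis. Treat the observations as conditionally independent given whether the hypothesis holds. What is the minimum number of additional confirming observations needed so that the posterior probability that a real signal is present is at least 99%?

7

Prior odds = 0.05/0.95 = 1/19.
Combined Bayes factor of the evidence already in hand = 2.5 × 2.4 = 6.
Odds after that evidence = (1/19) × 6 = 6/19.
Target odds = 0.99/0.01 = 99.
Need 2.4ⁿ ≥ 99 ÷ (6/19) = 313.5.
2.4⁶ = 2985984/15625 falls short of 313.5 but 2.4⁷ = 35831808/78125 reaches it, so n = 7.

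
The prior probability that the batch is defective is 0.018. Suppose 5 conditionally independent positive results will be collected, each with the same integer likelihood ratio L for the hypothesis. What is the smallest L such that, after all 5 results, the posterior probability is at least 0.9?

Prior odds = 0.018/0.982 = 9/491.
Target odds = 0.9/0.1 = 9.
Need L⁵ ≥ 9 ÷ (9/491) = 491.
3⁵ = 243 < 491 ≤ 1024 = 4⁵, so L = 4.

4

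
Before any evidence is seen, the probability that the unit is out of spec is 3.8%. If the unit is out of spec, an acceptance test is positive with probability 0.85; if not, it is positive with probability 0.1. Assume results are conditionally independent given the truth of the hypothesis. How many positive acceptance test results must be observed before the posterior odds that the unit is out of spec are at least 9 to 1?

3

Prior odds: 0.038 ÷ 0.962 = 19/481.
Likelihood ratio of a positive = 0.85/0.1 = 8.5.
Target odds = 9.
Need (19/481) × 8.5ⁿ ≥ 9, i.e. 8.5ⁿ ≥ 4329/19.
8.5² = 72.25 falls short of 4329/19 but 8.5³ = 614.125 reaches it, so n = 3.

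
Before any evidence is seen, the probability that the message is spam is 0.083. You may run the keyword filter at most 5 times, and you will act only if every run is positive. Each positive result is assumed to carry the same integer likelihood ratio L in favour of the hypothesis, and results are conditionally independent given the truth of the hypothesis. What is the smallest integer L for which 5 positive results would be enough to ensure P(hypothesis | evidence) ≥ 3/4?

3

Prior odds = 0.083/0.917 = 83/917.
Target odds = 0.75/0.25 = 3.
Need L⁵ ≥ 3 ÷ (83/917) = 2751/83.
2⁵ = 32 < 2751/83 ≤ 243 = 3⁵, so L = 3.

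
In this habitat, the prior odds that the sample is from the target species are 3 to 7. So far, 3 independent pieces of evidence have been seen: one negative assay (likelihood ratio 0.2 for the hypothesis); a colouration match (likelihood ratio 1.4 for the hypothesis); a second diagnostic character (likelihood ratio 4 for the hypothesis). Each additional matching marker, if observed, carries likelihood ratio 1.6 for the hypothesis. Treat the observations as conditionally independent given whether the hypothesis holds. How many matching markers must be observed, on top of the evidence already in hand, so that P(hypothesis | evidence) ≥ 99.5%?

13

Prior odds = 3/7.
Combined Bayes factor of the evidence already in hand = 0.2 × 1.4 × 4 = 1.12.
Odds after that evidence = (3/7) × 1.12 = 0.48.
Target odds = 0.995/0.005 = 199.
Need 1.6ⁿ ≥ 199 ÷ 0.48 = 4975/12.
1.6¹² ≈281.475 falls short of 4975/12 but 1.6¹³ ≈450.36 reaches it, so n = 13.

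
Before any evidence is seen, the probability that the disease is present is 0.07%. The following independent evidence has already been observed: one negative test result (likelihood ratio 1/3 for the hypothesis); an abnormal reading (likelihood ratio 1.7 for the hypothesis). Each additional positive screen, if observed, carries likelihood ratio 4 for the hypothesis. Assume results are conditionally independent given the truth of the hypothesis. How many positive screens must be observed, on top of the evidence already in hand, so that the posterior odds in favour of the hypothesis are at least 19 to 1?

8

Prior odds = 0.0007/0.9993 = 7/9993.
Combined Bayes factor of the evidence already in hand = (1/3) × 1.7 = 17/30.
Odds after that evidence = (7/9993) × 17/30 = 119/299790.
Target odds = 19.
Need 4ⁿ ≥ 19 ÷ (119/299790) = 5696010/119.
4⁷ = 16384 falls short of 5696010/119 but 4⁸ = 65536 reaches it, so n = 8.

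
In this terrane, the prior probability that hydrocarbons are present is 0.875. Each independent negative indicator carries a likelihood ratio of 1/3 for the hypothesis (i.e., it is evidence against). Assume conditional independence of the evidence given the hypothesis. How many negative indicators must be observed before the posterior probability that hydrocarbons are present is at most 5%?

5

Prior odds: 0.875 ÷ 0.125 = 7.
Likelihood ratio per negative indicator = 1/3.
Target odds: 0.05 ÷ 0.95 = 1/19.
Need 7 × (1/3)ⁿ ≤ 1/19, i.e. (1/3)ⁿ ≤ 1/133.
(1/3)⁴ = 1/81 is still above 1/133 but (1/3)⁵ = 1/243 is at or below it, so n = 5.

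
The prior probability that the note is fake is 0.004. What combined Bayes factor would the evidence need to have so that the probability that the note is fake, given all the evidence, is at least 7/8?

1743

Prior odds = 0.004/0.996 = 1/249.
Target odds = 0.875/0.125 = 7.
Required Bayes factor = 7 ÷ (1/249) = 1743.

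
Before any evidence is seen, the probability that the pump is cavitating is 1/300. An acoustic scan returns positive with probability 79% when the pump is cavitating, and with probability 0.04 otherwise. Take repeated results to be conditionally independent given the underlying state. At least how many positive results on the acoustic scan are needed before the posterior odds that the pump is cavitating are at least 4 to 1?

Prior odds = (1/300)/(299/300) = 1/299.
Likelihood ratio of a positive result = 0.79/0.04 = 19.75.
Target odds = 4.
Need (1/299) × 19.75ⁿ ≥ 4, i.e. 19.75ⁿ ≥ 1196.
19.75² = 390.0625 falls short of 1196 but 19.75³ = 7703.734375 reaches it, so n = 3.

3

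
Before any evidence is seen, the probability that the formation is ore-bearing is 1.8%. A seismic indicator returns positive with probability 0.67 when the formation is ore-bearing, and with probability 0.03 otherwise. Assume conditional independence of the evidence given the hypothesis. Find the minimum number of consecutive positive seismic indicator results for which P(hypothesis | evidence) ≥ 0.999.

Prior odds = 0.018/0.982 = 9/491.
Likelihood ratio of a positive result = 0.67/0.03 = 67/3.
Target odds: 0.999 ÷ 0.001 = 999.
Need (9/491) × (67/3)ⁿ ≥ 999, i.e. (67/3)ⁿ ≥ 54501.
(67/3)³ = 300763/27 falls short of 54501 but (67/3)⁴ = 20151121/81 reaches it, so n = 4.

4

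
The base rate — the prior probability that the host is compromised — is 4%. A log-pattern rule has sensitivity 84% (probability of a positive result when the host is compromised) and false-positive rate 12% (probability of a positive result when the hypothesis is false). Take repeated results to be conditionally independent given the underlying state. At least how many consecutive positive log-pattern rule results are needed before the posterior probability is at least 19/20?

Prior odds: 0.04 ÷ 0.96 = 1/24.
Likelihood ratio of a positive result = 0.84/0.12 = 7.
Target odds: 0.95 ÷ 0.05 = 19.
Require 7ⁿ ≥ 19 ÷ (1/24) = 456.
7³ = 343 falls short of 456 but 7⁴ = 2401 reaches it, so n = 4.

4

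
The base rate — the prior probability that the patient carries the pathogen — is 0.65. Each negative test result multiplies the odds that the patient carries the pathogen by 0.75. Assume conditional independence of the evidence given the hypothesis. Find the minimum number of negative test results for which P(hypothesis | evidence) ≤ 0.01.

19

Prior odds: 0.65 ÷ 0.35 = 13/7.
Likelihood ratio per negative test result = 0.75.
Target odds: 0.01 ÷ 0.99 = 1/99.
Require 0.75ⁿ ≤ 1/99 ÷ (13/7) = 7/1287.
0.75¹⁸ ≈0.00563771 is still above 7/1287 but 0.75¹⁹ ≈0.00422828 is at or below it, so n = 19.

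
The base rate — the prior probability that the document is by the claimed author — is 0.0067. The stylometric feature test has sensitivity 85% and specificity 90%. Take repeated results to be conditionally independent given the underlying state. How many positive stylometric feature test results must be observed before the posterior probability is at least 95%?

4

Prior odds: 0.0067 ÷ 0.9933 = 67/9933.
False-positive rate = 1 − 0.9 = 0.1; likelihood ratio of a positive = 0.85/0.1 = 8.5.
Target posterior odds = 0.95/0.05 = 19.
Require 8.5ⁿ ≥ 19 ÷ (67/9933) = 188727/67.
8.5³ = 614.125 falls short of 188727/67 but 8.5⁴ = 5220.0625 reaches it, so n = 4.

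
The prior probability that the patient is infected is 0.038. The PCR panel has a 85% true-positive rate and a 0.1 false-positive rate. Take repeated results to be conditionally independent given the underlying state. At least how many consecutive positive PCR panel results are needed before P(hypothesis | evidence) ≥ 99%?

Prior odds: 0.038 ÷ 0.962 = 19/481.
Likelihood ratio of a positive result = 0.85/0.1 = 8.5.
Target odds: 0.99 ÷ 0.01 = 99.
Require 8.5ⁿ ≥ 99 ÷ (19/481) = 47619/19.
8.5³ = 614.125 falls short of 47619/19 but 8.5⁴ = 5220.0625 reaches it, so n = 4.

4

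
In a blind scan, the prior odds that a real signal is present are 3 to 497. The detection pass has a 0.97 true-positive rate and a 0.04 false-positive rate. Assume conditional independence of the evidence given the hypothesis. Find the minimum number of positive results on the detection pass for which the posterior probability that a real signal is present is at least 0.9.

Prior odds = 3/497.
Likelihood ratio of a positive result = 0.97/0.04 = 24.25.
Target odds: 0.9 ÷ 0.1 = 9.
Require 24.25ⁿ ≥ 9 ÷ (3/497) = 1491.
24.25² = 588.0625 falls short of 1491 but 24.25³ = 912673/64 reaches it, so n = 3.

3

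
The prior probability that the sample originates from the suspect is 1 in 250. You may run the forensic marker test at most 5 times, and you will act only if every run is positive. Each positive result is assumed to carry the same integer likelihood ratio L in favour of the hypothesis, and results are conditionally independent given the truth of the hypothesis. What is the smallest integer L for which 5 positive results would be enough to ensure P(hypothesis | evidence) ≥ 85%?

Prior odds = 0.004/0.996 = 1/249.
Target odds = 0.85/0.15 = 17/3.
Need L⁵ ≥ 17/3 ÷ (1/249) = 1411.
4⁵ = 1024 < 1411 ≤ 3125 = 5⁵, so L = 5.

5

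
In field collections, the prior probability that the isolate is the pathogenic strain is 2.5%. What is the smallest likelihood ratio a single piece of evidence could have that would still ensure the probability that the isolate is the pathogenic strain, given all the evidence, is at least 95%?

741

Prior odds = 0.025/0.975 = 1/39.
Target odds = 0.95/0.05 = 19.
Required Bayes factor = 19 ÷ (1/39) = 741.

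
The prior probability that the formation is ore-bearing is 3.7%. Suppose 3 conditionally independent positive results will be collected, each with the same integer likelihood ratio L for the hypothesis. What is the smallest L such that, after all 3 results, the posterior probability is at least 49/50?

11

Prior odds = 0.037/0.963 = 37/963.
Target odds = 0.98/0.02 = 49.
Need L³ ≥ 49 ÷ (37/963) = 47187/37.
10³ = 1000 < 47187/37 ≤ 1331 = 11³, so L = 11.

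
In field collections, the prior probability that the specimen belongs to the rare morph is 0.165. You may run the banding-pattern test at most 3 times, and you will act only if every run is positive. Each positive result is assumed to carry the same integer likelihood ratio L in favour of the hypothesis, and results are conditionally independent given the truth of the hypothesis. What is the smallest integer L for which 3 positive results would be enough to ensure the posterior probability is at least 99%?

Prior odds = 0.165/0.835 = 33/167.
Target odds = 0.99/0.01 = 99.
Need L³ ≥ 99 ÷ (33/167) = 501.
7³ = 343 < 501 ≤ 512 = 8³, so L = 8.

8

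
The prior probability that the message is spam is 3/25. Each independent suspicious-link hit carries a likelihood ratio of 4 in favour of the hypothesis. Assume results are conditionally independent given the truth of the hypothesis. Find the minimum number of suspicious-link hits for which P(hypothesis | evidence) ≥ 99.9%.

Prior odds: 0.12 ÷ 0.88 = 3/22.
Likelihood ratio per suspicious-link hit = 4.
Target odds: 0.999 ÷ 0.001 = 999.
Require 4ⁿ ≥ 999 ÷ (3/22) = 7326.
4⁶ = 4096 falls short of 7326 but 4⁷ = 16384 reaches it, so n = 7.

7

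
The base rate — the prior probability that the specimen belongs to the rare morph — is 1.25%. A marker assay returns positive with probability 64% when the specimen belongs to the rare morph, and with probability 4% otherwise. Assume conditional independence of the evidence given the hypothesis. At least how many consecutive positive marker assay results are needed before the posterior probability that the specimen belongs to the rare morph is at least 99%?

Prior odds = 0.0125/0.9875 = 1/79.
Likelihood ratio of a positive result = 0.64/0.04 = 16.
Target odds: 0.99 ÷ 0.01 = 99.
Require 16ⁿ ≥ 99 ÷ (1/79) = 7821.
16³ = 4096 falls short of 7821 but 16⁴ = 65536 reaches it, so n = 4.

4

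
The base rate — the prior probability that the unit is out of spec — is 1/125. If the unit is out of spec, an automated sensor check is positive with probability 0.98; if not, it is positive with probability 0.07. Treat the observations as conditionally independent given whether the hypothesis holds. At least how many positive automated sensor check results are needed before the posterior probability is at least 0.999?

Prior odds = 0.008/0.992 = 1/124.
Likelihood ratio of a positive = 0.98/0.07 = 14.
Target odds: 0.999 ÷ 0.001 = 999.
Need (1/124) × 14ⁿ ≥ 999, i.e. 14ⁿ ≥ 123876.
14⁴ = 38416 falls short of 123876 but 14⁵ = 537824 reaches it, so n = 5.

5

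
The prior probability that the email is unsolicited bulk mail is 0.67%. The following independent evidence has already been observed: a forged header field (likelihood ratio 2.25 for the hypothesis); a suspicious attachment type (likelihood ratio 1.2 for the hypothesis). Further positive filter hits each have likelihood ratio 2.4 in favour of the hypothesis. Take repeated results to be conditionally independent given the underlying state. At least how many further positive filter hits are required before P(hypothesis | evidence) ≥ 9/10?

Prior odds = 0.0067/0.9933 = 67/9933.
Combined Bayes factor of the evidence already in hand = 2.25 × 1.2 = 2.7.
Odds after that evidence = (67/9933) × 2.7 = 603/33110.
Target odds = 0.9/0.1 = 9.
Need 2.4ⁿ ≥ 9 ÷ (603/33110) = 33110/67.
2.4⁷ = 35831808/78125 falls short of 33110/67 but 2.4⁸ = 429981696/390625 reaches it, so n = 8.

8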